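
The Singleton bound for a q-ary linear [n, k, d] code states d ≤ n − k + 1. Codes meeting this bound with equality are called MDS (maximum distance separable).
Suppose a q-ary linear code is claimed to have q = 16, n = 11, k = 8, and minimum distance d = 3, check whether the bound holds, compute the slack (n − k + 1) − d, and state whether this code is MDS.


Singleton RHS = n − k + 1 = 4, slack = 1, bound satisfied, not MDS.

Singleton bound: d ≤ n − k + 1.
Here n = 11, k = 8, so n − k + 1 = 4.
Given d = 3, check d ≤ 4: YES.
Slack = (n − k + 1) − d = 1.
The code is NOT MDS (slack = 1 > 0).
Description: the claimed parameters are [11, 8, 3]_16; such a code would be non-MDS.


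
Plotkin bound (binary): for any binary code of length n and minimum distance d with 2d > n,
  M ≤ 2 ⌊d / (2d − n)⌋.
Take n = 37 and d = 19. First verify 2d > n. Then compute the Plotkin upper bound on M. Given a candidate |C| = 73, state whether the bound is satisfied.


Plotkin bound M ≤ 38; given |C| = 73 > bound (violated).

Check applicability: 2d = 38, n = 37.
2d − n = 1 > 0, so Plotkin applies.
Compute d/(2d−n) = 19/1 ≈ 19.0000.
⌊d/(2d−n)⌋ = 19.
Plotkin bound: M ≤ 2·19 = 38.
Given |C| = 73, check: VIOLATED.
This |C| is above the Plotkin bound, so no binary code with n = 37, d = 19 and 73 codewords exists.


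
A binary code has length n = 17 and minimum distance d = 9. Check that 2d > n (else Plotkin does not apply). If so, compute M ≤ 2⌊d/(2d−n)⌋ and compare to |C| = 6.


Plotkin bound M ≤ 18; given |C| = 6 ≤ bound (satisfied).

Check applicability: 2d = 18, n = 17.
2d − n = 1 > 0, so Plotkin applies.
Compute d/(2d−n) = 9/1 ≈ 9.0000.
⌊d/(2d−n)⌋ = 9.
Plotkin bound: M ≤ 2·9 = 18.
Given |C| = 6, check: satisfied.
This |C| is below the Plotkin bound.


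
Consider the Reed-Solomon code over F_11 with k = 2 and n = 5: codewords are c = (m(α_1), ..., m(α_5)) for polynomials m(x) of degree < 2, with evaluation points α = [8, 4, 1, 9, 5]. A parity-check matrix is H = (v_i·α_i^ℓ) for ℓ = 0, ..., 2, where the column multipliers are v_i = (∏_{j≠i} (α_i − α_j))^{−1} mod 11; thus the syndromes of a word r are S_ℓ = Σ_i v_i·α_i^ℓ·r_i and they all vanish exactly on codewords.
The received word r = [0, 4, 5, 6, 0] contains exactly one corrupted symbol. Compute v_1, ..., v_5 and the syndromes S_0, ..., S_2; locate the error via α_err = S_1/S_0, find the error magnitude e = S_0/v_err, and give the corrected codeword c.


S = (3, 2, 5), error at position 1, error magnitude e = 1, c = [10, 4, 5, 6, 0].

Step 1: column multipliers v_i = (∏_{j≠i}(α_i − α_j))^{−1} mod 11.
  i = 1 (α = 8): (8−4)(8−1)(8−9)(8−5) = 4·7·(−1)·3 = −84 ≡ 4, so v_1 = 4^{−1} = 3 (mod 11).
  i = 2 (α = 4): (4−8)(4−1)(4−9)(4−5) = (−4)·3·(−5)·(−1) = −60 ≡ 6, so v_2 = 6^{−1} = 2 (mod 11).
  i = 3 (α = 1): (1−8)(1−4)(1−9)(1−5) = (−7)·(−3)·(−8)·(−4) = 672 ≡ 1, so v_3 = 1^{−1} = 1 (mod 11).
  i = 4 (α = 9): (9−8)(9−4)(9−1)(9−5) = 1·5·8·4 = 160 ≡ 6, so v_4 = 6^{−1} = 2 (mod 11).
  i = 5 (α = 5): (5−8)(5−4)(5−1)(5−9) = (−3)·1·4·(−4) = 48 ≡ 4, so v_5 = 4^{−1} = 3 (mod 11).
  v = [3, 2, 1, 2, 3].
Step 2: syndromes of r = [0, 4, 5, 6, 0] (all sums mod 11).
  S_0 = Σ v_i r_i = 3·0 + 2·4 + 1·5 + 2·6 + 3·0 = 25 ≡ 3.
  S_1 = Σ v_i α_i r_i = 3·8·0 + 2·4·4 + 1·1·5 + 2·9·6 + 3·5·0 = 145 ≡ 2.
  α_i^2 mod 11 = [9, 5, 1, 4, 3].
  S_2 = Σ v_i α_i^2 r_i = 3·9·0 + 2·5·4 + 1·1·5 + 2·4·6 + 3·3·0 = 93 ≡ 5.
  S = (3, 2, 5) ≠ 0, so r is not a codeword (an error is present).
Step 3: locate the error. For a single error e at position i, S_ℓ = v_i·e·α_i^ℓ, so α_err = S_1/S_0.
  S_0^{−1} = 3^{−1} = 4 (mod 11), so α_err = 2·4 = 8 ≡ 8 = α_1. Error position i = 1.
  Consistency check: S_2/S_1 = 5·6 = 30 ≡ 8 = α_err ✓ (single-error assumption holds).
Step 4: error magnitude e = S_0/v_1 = S_0·∏_{j≠1}(α_1 − α_j) = 3·4 = 12 ≡ 1 (mod 11).
Step 5: correct position 1: c_1 = r_1 − e = 0 − 1 ≡ 10 (mod 11). Hence c = [10, 4, 5, 6, 0].
  Check: interpolating c through the α_i gives m(x) = 9 + 7·x (degree < 2) with m(α_i) = c_i for every i, so c is indeed a codeword.


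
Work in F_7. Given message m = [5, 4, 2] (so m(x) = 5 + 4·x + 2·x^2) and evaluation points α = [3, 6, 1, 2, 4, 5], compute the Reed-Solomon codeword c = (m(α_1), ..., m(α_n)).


c = [0, 3, 4, 0, 4, 5]

Message polynomial: m(x) = 5 + 4·x + 2·x^2 (mod 7).
For each evaluation point α_i, compute m(α_i) mod 7:
  α_1 = 3: Horner steps 2 → 3 → 0, so m(3) = 0.
  α_2 = 6: Horner steps 2 → 2 → 3, so m(6) = 3.
  α_3 = 1: Horner steps 2 → 6 → 4, so m(1) = 4.
  α_4 = 2: Horner steps 2 → 1 → 0, so m(2) = 0.
  α_5 = 4: Horner steps 2 → 5 → 4, so m(4) = 4.
  α_6 = 5: Horner steps 2 → 0 → 5, so m(5) = 5.
Codeword c = [0, 3, 4, 0, 4, 5] ∈ F_7^6.


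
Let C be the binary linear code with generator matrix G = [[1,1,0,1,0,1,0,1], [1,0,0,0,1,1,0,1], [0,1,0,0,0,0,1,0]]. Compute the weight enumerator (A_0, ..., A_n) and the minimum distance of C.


Weight distribution: A_0 = 1, A_2 = 1, A_3 = 2, A_4 = 1, A_5 = 2, A_6 = 1. Minimum distance d = 2.

Enumerate all 2^3 = 8 messages m ∈ F_2^3.
For each, compute codeword c = mG in F_2^8, then tally its weight.
  m = 000 → c = 00000000, weight = 0.
  m = 100 → c = 11010101, weight = 5.
  m = 010 → c = 10001101, weight = 4.
  m = 110 → c = 01011000, weight = 3.
  m = 001 → c = 01000010, weight = 2.
  m = 101 → c = 10010111, weight = 5.
  m = 011 → c = 11001111, weight = 6.
  m = 111 → c = 00011010, weight = 3.
Tally weights:
  weight 0: 1 codewords.
  weight 2: 1 codewords.
  weight 3: 2 codewords.
  weight 4: 1 codewords.
  weight 5: 2 codewords.
  weight 6: 1 codewords.
Minimum distance d = smallest w > 0 with A_w > 0 = 2.
Sanity: Σ A_w = 8 = 2^3 = 8 ✓.


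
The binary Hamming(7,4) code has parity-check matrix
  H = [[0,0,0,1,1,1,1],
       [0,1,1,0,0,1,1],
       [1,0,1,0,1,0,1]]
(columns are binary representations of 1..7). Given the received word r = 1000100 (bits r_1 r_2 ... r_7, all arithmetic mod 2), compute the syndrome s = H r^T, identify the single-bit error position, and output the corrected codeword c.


s = (1, 0, 0)^T, error position = 4, corrected codeword c = 1001100

Compute s = H r^T mod 2 one row at a time:
  s_1 = 0 + 1 + 0 + 0 = 1 ≡ 1 (mod 2).
  s_2 = 0 + 0 + 0 + 0 = 0 ≡ 0 (mod 2).
  s_3 = 1 + 0 + 1 + 0 = 2 ≡ 0 (mod 2).
s = (1, 0, 0)^T — this equals column 4 of H (binary 100), so error is at position 4.
Correct: flip bit 4 of r = 1000100 to get c = 1001100.


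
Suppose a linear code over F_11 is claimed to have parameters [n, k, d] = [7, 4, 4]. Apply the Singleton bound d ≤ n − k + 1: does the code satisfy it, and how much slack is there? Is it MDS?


Singleton RHS = n − k + 1 = 4, slack = 0, bound satisfied, MDS.

Singleton bound: d ≤ n − k + 1.
Here n = 7, k = 4, so n − k + 1 = 4.
Given d = 4, check d ≤ 4: YES.
Slack = (n − k + 1) − d = 0.
The code is MDS (slack = 0).
Description: the claimed parameters are [7, 4, 4]_11; such a code would be MDS (meets Singleton bound).


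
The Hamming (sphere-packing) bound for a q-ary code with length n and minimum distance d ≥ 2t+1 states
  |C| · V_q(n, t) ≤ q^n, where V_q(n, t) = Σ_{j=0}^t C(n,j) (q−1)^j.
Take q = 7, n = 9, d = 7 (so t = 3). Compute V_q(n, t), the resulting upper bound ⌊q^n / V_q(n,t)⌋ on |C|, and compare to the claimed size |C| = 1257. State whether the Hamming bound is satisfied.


V_q(n, t) = 19495, q^n = 40353607, Hamming bound = 2069, |C| = 1257 ≤ bound (satisfied).

Step 1: Compute V_q(n, t) = Σ_{j=0}^3 C(n, j) (q−1)^j.
  j = 0: C(9,0)·(6)^0 = 1·1 = 1.
  j = 1: C(9,1)·(6)^1 = 9·6 = 54.
  j = 2: C(9,2)·(6)^2 = 36·36 = 1296.
  j = 3: C(9,3)·(6)^3 = 84·216 = 18144.
  V_q(n, t) = 1 + 54 + 1296 + 18144 = 19495.
Step 2: q^n = 7^9 = 40353607.
Step 3: Hamming bound ⌊q^n / V_q(n,t)⌋ = ⌊40353607/19495⌋ = 2069.
Step 4: Compare |C| = 1257 to 2069: satisfied.
The claimed |C| lies below the Hamming bound.


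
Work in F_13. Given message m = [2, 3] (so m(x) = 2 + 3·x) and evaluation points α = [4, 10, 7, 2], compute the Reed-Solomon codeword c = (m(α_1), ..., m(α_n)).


c = [1, 6, 10, 8]

Message polynomial: m(x) = 2 + 3·x (mod 13).
For each evaluation point α_i, compute m(α_i) mod 13:
  α_1 = 4: Horner steps 3 → 1, so m(4) = 1.
  α_2 = 10: Horner steps 3 → 6, so m(10) = 6.
  α_3 = 7: Horner steps 3 → 10, so m(7) = 10.
  α_4 = 2: Horner steps 3 → 8, so m(2) = 8.
Codeword c = [1, 6, 10, 8] ∈ F_13^4.


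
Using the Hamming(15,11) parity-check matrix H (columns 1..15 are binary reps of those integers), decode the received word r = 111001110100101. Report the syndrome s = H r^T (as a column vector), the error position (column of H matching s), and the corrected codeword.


s = (0, 0, 0, 1)^T, error position = 1, corrected codeword c = 011001110100101

Compute s = H r^T mod 2 one row at a time:
  s_1 = 1 + 0 + 1 + 0 + 0 + 1 + 0 + 1 = 4 ≡ 0 (mod 2).
  s_2 = 0 + 0 + 1 + 1 + 0 + 1 + 0 + 1 = 4 ≡ 0 (mod 2).
  s_3 = 1 + 1 + 1 + 1 + 1 + 0 + 0 + 1 = 6 ≡ 0 (mod 2).
  s_4 = 1 + 1 + 0 + 1 + 0 + 0 + 1 + 1 = 5 ≡ 1 (mod 2).
s = (0, 0, 0, 1)^T — this equals column 1 of H (binary 0001), so error is at position 1.
Correct: flip bit 1 of r = 111001110100101 to get c = 011001110100101.


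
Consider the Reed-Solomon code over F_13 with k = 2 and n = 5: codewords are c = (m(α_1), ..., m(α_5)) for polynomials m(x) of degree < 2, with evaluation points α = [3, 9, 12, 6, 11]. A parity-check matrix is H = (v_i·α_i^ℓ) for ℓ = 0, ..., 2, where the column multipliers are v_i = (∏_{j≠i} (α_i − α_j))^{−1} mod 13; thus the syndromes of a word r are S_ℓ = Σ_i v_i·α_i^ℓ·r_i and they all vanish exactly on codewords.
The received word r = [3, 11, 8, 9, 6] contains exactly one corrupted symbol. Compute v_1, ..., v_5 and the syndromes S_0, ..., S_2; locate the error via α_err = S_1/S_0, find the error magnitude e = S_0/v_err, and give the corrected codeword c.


S = (12, 4, 10), error at position 2, error magnitude e = 9, c = [3, 2, 8, 9, 6].

Step 1: column multipliers v_i = (∏_{j≠i}(α_i − α_j))^{−1} mod 13.
  i = 1 (α = 3): (3−9)(3−12)(3−6)(3−11) = (−6)·(−9)·(−3)·(−8) = 1296 ≡ 9, so v_1 = 9^{−1} = 3 (mod 13).
  i = 2 (α = 9): (9−3)(9−12)(9−6)(9−11) = 6·(−3)·3·(−2) = 108 ≡ 4, so v_2 = 4^{−1} = 10 (mod 13).
  i = 3 (α = 12): (12−3)(12−9)(12−6)(12−11) = 9·3·6·1 = 162 ≡ 6, so v_3 = 6^{−1} = 11 (mod 13).
  i = 4 (α = 6): (6−3)(6−9)(6−12)(6−11) = 3·(−3)·(−6)·(−5) = −270 ≡ 3, so v_4 = 3^{−1} = 9 (mod 13).
  i = 5 (α = 11): (11−3)(11−9)(11−12)(11−6) = 8·2·(−1)·5 = −80 ≡ 11, so v_5 = 11^{−1} = 6 (mod 13).
  v = [3, 10, 11, 9, 6].
Step 2: syndromes of r = [3, 11, 8, 9, 6] (all sums mod 13).
  S_0 = Σ v_i r_i = 3·3 + 10·11 + 11·8 + 9·9 + 6·6 = 324 ≡ 12.
  S_1 = Σ v_i α_i r_i = 3·3·3 + 10·9·11 + 11·12·8 + 9·6·9 + 6·11·6 = 2955 ≡ 4.
  α_i^2 mod 13 = [9, 3, 1, 10, 4].
  S_2 = Σ v_i α_i^2 r_i = 3·9·3 + 10·3·11 + 11·1·8 + 9·10·9 + 6·4·6 = 1453 ≡ 10.
  S = (12, 4, 10) ≠ 0, so r is not a codeword (an error is present).
Step 3: locate the error. For a single error e at position i, S_ℓ = v_i·e·α_i^ℓ, so α_err = S_1/S_0.
  S_0^{−1} = 12^{−1} = 12 (mod 13), so α_err = 4·12 = 48 ≡ 9 = α_2. Error position i = 2.
  Consistency check: S_2/S_1 = 10·10 = 100 ≡ 9 = α_err ✓ (single-error assumption holds).
Step 4: error magnitude e = S_0/v_2 = S_0·∏_{j≠2}(α_2 − α_j) = 12·4 = 48 ≡ 9 (mod 13).
Step 5: correct position 2: c_2 = r_2 − e = 11 − 9 ≡ 2 (mod 13). Hence c = [3, 2, 8, 9, 6].
  Check: interpolating c through the α_i gives m(x) = 10 + 2·x (degree < 2) with m(α_i) = c_i for every i, so c is indeed a codeword.


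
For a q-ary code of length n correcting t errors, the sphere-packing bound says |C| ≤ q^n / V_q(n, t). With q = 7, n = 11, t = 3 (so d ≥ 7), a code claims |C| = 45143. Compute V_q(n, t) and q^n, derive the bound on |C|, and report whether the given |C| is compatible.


V_q(n, t) = 37687, q^n = 1977326743, Hamming bound = 52467, |C| = 45143 ≤ bound (satisfied).

Step 1: Compute V_q(n, t) = Σ_{j=0}^3 C(n, j) (q−1)^j.
  j = 0: C(11,0)·(6)^0 = 1·1 = 1.
  j = 1: C(11,1)·(6)^1 = 11·6 = 66.
  j = 2: C(11,2)·(6)^2 = 55·36 = 1980.
  j = 3: C(11,3)·(6)^3 = 165·216 = 35640.
  V_q(n, t) = 1 + 66 + 1980 + 35640 = 37687.
Step 2: q^n = 7^11 = 1977326743.
Step 3: Hamming bound ⌊q^n / V_q(n,t)⌋ = ⌊1977326743/37687⌋ = 52467.
Step 4: Compare |C| = 45143 to 52467: satisfied.
The claimed |C| lies below the Hamming bound.


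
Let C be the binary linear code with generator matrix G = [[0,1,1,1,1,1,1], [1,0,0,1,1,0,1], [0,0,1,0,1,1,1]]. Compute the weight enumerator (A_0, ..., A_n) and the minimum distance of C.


Weight distribution: A_0 = 1, A_2 = 1, A_4 = 5, A_6 = 1. Minimum distance d = 2.

Enumerate all 2^3 = 8 messages m ∈ F_2^3.
For each, compute codeword c = mG in F_2^7, then tally its weight.
  m = 000 → c = 0000000, weight = 0.
  m = 100 → c = 0111111, weight = 6.
  m = 010 → c = 1001101, weight = 4.
  m = 110 → c = 1110010, weight = 4.
  m = 001 → c = 0010111, weight = 4.
  m = 101 → c = 0101000, weight = 2.
  m = 011 → c = 1011010, weight = 4.
  m = 111 → c = 1100101, weight = 4.
Tally weights:
  weight 0: 1 codewords.
  weight 2: 1 codewords.
  weight 4: 5 codewords.
  weight 6: 1 codewords.
Minimum distance d = smallest w > 0 with A_w > 0 = 2.
Sanity: Σ A_w = 8 = 2^3 = 8 ✓.


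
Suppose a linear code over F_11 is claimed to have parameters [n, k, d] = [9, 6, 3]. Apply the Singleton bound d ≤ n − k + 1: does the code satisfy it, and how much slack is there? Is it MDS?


Singleton RHS = n − k + 1 = 4, slack = 1, bound satisfied, not MDS.

Singleton bound: d ≤ n − k + 1.
Here n = 9, k = 6, so n − k + 1 = 4.
Given d = 3, check d ≤ 4: YES.
Slack = (n − k + 1) − d = 1.
The code is NOT MDS (slack = 1 > 0).
Description: the claimed parameters are [9, 6, 3]_11; such a code would be non-MDS.


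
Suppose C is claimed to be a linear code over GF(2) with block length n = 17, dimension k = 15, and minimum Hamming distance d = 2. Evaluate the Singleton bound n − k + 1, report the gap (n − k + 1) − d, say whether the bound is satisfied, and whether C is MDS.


Singleton RHS = n − k + 1 = 3, slack = 1, bound satisfied, not MDS.

Singleton bound: d ≤ n − k + 1.
Here n = 17, k = 15, so n − k + 1 = 3.
Given d = 2, check d ≤ 3: YES.
Slack = (n − k + 1) − d = 1.
The code is NOT MDS (slack = 1 > 0).
Description: the claimed parameters are [17, 15, 2]_2; such a code would be non-MDS.


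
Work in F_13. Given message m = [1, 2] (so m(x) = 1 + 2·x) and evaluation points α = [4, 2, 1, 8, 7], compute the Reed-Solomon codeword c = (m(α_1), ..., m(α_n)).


c = [9, 5, 3, 4, 2]

Message polynomial: m(x) = 1 + 2·x (mod 13).
For each evaluation point α_i, compute m(α_i) mod 13:
  α_1 = 4: Horner steps 2 → 9, so m(4) = 9.
  α_2 = 2: Horner steps 2 → 5, so m(2) = 5.
  α_3 = 1: Horner steps 2 → 3, so m(1) = 3.
  α_4 = 8: Horner steps 2 → 4, so m(8) = 4.
  α_5 = 7: Horner steps 2 → 2, so m(7) = 2.
Codeword c = [9, 5, 3, 4, 2] ∈ F_13^5.


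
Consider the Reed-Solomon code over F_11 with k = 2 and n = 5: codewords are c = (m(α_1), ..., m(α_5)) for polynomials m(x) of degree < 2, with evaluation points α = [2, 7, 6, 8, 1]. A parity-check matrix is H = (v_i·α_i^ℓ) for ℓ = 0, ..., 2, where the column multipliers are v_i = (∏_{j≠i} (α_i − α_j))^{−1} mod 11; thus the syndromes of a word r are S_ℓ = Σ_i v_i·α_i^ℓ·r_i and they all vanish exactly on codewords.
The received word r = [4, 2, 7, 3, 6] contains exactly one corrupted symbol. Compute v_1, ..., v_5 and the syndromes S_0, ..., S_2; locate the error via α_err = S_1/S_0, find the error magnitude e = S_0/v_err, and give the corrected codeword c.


S = (10, 4, 6), error at position 2, error magnitude e = 8, c = [4, 5, 7, 3, 6].

Step 1: column multipliers v_i = (∏_{j≠i}(α_i − α_j))^{−1} mod 11.
  i = 1 (α = 2): (2−7)(2−6)(2−8)(2−1) = (−5)·(−4)·(−6)·1 = −120 ≡ 1, so v_1 = 1^{−1} = 1 (mod 11).
  i = 2 (α = 7): (7−2)(7−6)(7−8)(7−1) = 5·1·(−1)·6 = −30 ≡ 3, so v_2 = 3^{−1} = 4 (mod 11).
  i = 3 (α = 6): (6−2)(6−7)(6−8)(6−1) = 4·(−1)·(−2)·5 = 40 ≡ 7, so v_3 = 7^{−1} = 8 (mod 11).
  i = 4 (α = 8): (8−2)(8−7)(8−6)(8−1) = 6·1·2·7 = 84 ≡ 7, so v_4 = 7^{−1} = 8 (mod 11).
  i = 5 (α = 1): (1−2)(1−7)(1−6)(1−8) = (−1)·(−6)·(−5)·(−7) = 210 ≡ 1, so v_5 = 1^{−1} = 1 (mod 11).
  v = [1, 4, 8, 8, 1].
Step 2: syndromes of r = [4, 2, 7, 3, 6] (all sums mod 11).
  S_0 = Σ v_i r_i = 1·4 + 4·2 + 8·7 + 8·3 + 1·6 = 98 ≡ 10.
  S_1 = Σ v_i α_i r_i = 1·2·4 + 4·7·2 + 8·6·7 + 8·8·3 + 1·1·6 = 598 ≡ 4.
  α_i^2 mod 11 = [4, 5, 3, 9, 1].
  S_2 = Σ v_i α_i^2 r_i = 1·4·4 + 4·5·2 + 8·3·7 + 8·9·3 + 1·1·6 = 446 ≡ 6.
  S = (10, 4, 6) ≠ 0, so r is not a codeword (an error is present).
Step 3: locate the error. For a single error e at position i, S_ℓ = v_i·e·α_i^ℓ, so α_err = S_1/S_0.
  S_0^{−1} = 10^{−1} = 10 (mod 11), so α_err = 4·10 = 40 ≡ 7 = α_2. Error position i = 2.
  Consistency check: S_2/S_1 = 6·3 = 18 ≡ 7 = α_err ✓ (single-error assumption holds).
Step 4: error magnitude e = S_0/v_2 = S_0·∏_{j≠2}(α_2 − α_j) = 10·3 = 30 ≡ 8 (mod 11).
Step 5: correct position 2: c_2 = r_2 − e = 2 − 8 ≡ 5 (mod 11). Hence c = [4, 5, 7, 3, 6].
  Check: interpolating c through the α_i gives m(x) = 8 + 9·x (degree < 2) with m(α_i) = c_i for every i, so c is indeed a codeword.


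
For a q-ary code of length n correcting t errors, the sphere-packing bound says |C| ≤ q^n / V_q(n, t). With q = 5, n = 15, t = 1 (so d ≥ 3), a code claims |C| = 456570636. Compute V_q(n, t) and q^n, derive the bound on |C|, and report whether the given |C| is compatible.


V_q(n, t) = 61, q^n = 30517578125, Hamming bound = 500288165, |C| = 456570636 ≤ bound (satisfied).

Step 1: Compute V_q(n, t) = Σ_{j=0}^1 C(n, j) (q−1)^j.
  j = 0: C(15,0)·(4)^0 = 1·1 = 1.
  j = 1: C(15,1)·(4)^1 = 15·4 = 60.
  V_q(n, t) = 1 + 60 = 61.
Step 2: q^n = 5^15 = 30517578125.
Step 3: Hamming bound ⌊q^n / V_q(n,t)⌋ = ⌊30517578125/61⌋ = 500288165.
Step 4: Compare |C| = 456570636 to 500288165: satisfied.
The claimed |C| lies below the Hamming bound.


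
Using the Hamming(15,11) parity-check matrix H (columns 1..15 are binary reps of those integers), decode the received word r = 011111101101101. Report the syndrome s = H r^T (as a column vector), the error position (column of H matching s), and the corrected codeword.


s = (1, 1, 0, 0)^T, error position = 12, corrected codeword c = 011111101100101

Compute s = H r^T mod 2 one row at a time:
  s_1 = 0 + 1 + 1 + 0 + 1 + 1 + 0 + 1 = 5 ≡ 1 (mod 2).
  s_2 = 1 + 1 + 1 + 1 + 1 + 1 + 0 + 1 = 7 ≡ 1 (mod 2).
  s_3 = 1 + 1 + 1 + 1 + 1 + 0 + 0 + 1 = 6 ≡ 0 (mod 2).
  s_4 = 0 + 1 + 1 + 1 + 1 + 0 + 1 + 1 = 6 ≡ 0 (mod 2).
s = (1, 1, 0, 0)^T — this equals column 12 of H (binary 1100), so error is at position 12.
Correct: flip bit 12 of r = 011111101101101 to get c = 011111101100101.


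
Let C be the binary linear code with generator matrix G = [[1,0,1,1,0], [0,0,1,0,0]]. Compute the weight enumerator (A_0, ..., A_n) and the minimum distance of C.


Weight distribution: A_0 = 1, A_1 = 1, A_2 = 1, A_3 = 1. Minimum distance d = 1.

Enumerate all 2^2 = 4 messages m ∈ F_2^2.
For each, compute codeword c = mG in F_2^5, then tally its weight.
  m = 00 → c = 00000, weight = 0.
  m = 10 → c = 10110, weight = 3.
  m = 01 → c = 00100, weight = 1.
  m = 11 → c = 10010, weight = 2.
Tally weights:
  weight 0: 1 codewords.
  weight 1: 1 codewords.
  weight 2: 1 codewords.
  weight 3: 1 codewords.
Minimum distance d = smallest w > 0 with A_w > 0 = 1.
Sanity: Σ A_w = 4 = 2^2 = 4 ✓.


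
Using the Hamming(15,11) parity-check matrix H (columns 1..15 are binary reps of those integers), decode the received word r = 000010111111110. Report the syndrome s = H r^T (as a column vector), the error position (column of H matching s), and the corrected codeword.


s = (1, 1, 0, 1)^T, error position = 13, corrected codeword c = 000010111111010

Compute s = H r^T mod 2 one row at a time:
  s_1 = 1 + 1 + 1 + 1 + 1 + 1 + 1 + 0 = 7 ≡ 1 (mod 2).
  s_2 = 0 + 1 + 0 + 1 + 1 + 1 + 1 + 0 = 5 ≡ 1 (mod 2).
  s_3 = 0 + 0 + 0 + 1 + 1 + 1 + 1 + 0 = 4 ≡ 0 (mod 2).
  s_4 = 0 + 0 + 1 + 1 + 1 + 1 + 1 + 0 = 5 ≡ 1 (mod 2).
s = (1, 1, 0, 1)^T — this equals column 13 of H (binary 1101), so error is at position 13.
Correct: flip bit 13 of r = 000010111111110 to get c = 000010111111010.


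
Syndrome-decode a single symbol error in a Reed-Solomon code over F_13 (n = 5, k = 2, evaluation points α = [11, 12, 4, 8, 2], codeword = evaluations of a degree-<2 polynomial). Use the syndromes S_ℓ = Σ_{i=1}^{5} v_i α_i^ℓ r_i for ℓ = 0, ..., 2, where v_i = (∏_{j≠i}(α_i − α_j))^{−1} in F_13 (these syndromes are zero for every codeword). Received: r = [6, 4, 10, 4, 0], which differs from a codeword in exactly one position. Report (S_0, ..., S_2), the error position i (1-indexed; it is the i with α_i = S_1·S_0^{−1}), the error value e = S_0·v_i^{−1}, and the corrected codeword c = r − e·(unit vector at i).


S = (4, 9, 4), error at position 2, error magnitude e = 6, c = [6, 11, 10, 4, 0].

Step 1: column multipliers v_i = (∏_{j≠i}(α_i − α_j))^{−1} mod 13.
  i = 1 (α = 11): (11−12)(11−4)(11−8)(11−2) = (−1)·7·3·9 = −189 ≡ 6, so v_1 = 6^{−1} = 11 (mod 13).
  i = 2 (α = 12): (12−11)(12−4)(12−8)(12−2) = 1·8·4·10 = 320 ≡ 8, so v_2 = 8^{−1} = 5 (mod 13).
  i = 3 (α = 4): (4−11)(4−12)(4−8)(4−2) = (−7)·(−8)·(−4)·2 = −448 ≡ 7, so v_3 = 7^{−1} = 2 (mod 13).
  i = 4 (α = 8): (8−11)(8−12)(8−4)(8−2) = (−3)·(−4)·4·6 = 288 ≡ 2, so v_4 = 2^{−1} = 7 (mod 13).
  i = 5 (α = 2): (2−11)(2−12)(2−4)(2−8) = (−9)·(−10)·(−2)·(−6) = 1080 ≡ 1, so v_5 = 1^{−1} = 1 (mod 13).
  v = [11, 5, 2, 7, 1].
Step 2: syndromes of r = [6, 4, 10, 4, 0] (all sums mod 13).
  S_0 = Σ v_i r_i = 11·6 + 5·4 + 2·10 + 7·4 + 1·0 = 134 ≡ 4.
  S_1 = Σ v_i α_i r_i = 11·11·6 + 5·12·4 + 2·4·10 + 7·8·4 + 1·2·0 = 1270 ≡ 9.
  α_i^2 mod 13 = [4, 1, 3, 12, 4].
  S_2 = Σ v_i α_i^2 r_i = 11·4·6 + 5·1·4 + 2·3·10 + 7·12·4 + 1·4·0 = 680 ≡ 4.
  S = (4, 9, 4) ≠ 0, so r is not a codeword (an error is present).
Step 3: locate the error. For a single error e at position i, S_ℓ = v_i·e·α_i^ℓ, so α_err = S_1/S_0.
  S_0^{−1} = 4^{−1} = 10 (mod 13), so α_err = 9·10 = 90 ≡ 12 = α_2. Error position i = 2.
  Consistency check: S_2/S_1 = 4·3 = 12 ≡ 12 = α_err ✓ (single-error assumption holds).
Step 4: error magnitude e = S_0/v_2 = S_0·∏_{j≠2}(α_2 − α_j) = 4·8 = 32 ≡ 6 (mod 13).
Step 5: correct position 2: c_2 = r_2 − e = 4 − 6 ≡ 11 (mod 13). Hence c = [6, 11, 10, 4, 0].
  Check: interpolating c through the α_i gives m(x) = 3 + 5·x (degree < 2) with m(α_i) = c_i for every i, so c is indeed a codeword.


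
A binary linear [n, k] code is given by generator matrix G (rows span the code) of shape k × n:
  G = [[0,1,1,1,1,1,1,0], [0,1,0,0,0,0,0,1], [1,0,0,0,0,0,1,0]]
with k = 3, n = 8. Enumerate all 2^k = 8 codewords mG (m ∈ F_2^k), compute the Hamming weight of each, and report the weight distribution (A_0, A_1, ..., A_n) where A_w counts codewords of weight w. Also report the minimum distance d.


Weight distribution: A_0 = 1, A_2 = 2, A_4 = 1, A_6 = 4. Minimum distance d = 2.

Enumerate all 2^3 = 8 messages m ∈ F_2^3.
For each, compute codeword c = mG in F_2^8, then tally its weight.
  m = 000 → c = 00000000, weight = 0.
  m = 100 → c = 01111110, weight = 6.
  m = 010 → c = 01000001, weight = 2.
  m = 110 → c = 00111111, weight = 6.
  m = 001 → c = 10000010, weight = 2.
  m = 101 → c = 11111100, weight = 6.
  m = 011 → c = 11000011, weight = 4.
  m = 111 → c = 10111101, weight = 6.
Tally weights:
  weight 0: 1 codewords.
  weight 2: 2 codewords.
  weight 4: 1 codewords.
  weight 6: 4 codewords.
Minimum distance d = smallest w > 0 with A_w > 0 = 2.
Sanity: Σ A_w = 8 = 2^3 = 8 ✓.


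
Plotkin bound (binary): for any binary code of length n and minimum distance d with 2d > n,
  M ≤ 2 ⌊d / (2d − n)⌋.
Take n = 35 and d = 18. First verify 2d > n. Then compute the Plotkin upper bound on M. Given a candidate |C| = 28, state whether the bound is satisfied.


Plotkin bound M ≤ 36; given |C| = 28 ≤ bound (satisfied).

Check applicability: 2d = 36, n = 35.
2d − n = 1 > 0, so Plotkin applies.
Compute d/(2d−n) = 18/1 ≈ 18.0000.
⌊d/(2d−n)⌋ = 18.
Plotkin bound: M ≤ 2·18 = 36.
Given |C| = 28, check: satisfied.
This |C| is below the Plotkin bound.


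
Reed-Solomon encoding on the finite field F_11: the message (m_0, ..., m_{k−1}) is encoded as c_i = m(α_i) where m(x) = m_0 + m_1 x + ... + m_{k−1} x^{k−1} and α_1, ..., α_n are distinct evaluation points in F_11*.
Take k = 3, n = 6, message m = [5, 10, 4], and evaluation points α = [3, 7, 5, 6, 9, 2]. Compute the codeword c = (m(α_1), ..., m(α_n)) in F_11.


c = [5, 7, 1, 0, 1, 8]

Message polynomial: m(x) = 5 + 10·x + 4·x^2 (mod 11).
For each evaluation point α_i, compute m(α_i) mod 11:
  α_1 = 3: Horner steps 4 → 0 → 5, so m(3) = 5.
  α_2 = 7: Horner steps 4 → 5 → 7, so m(7) = 7.
  α_3 = 5: Horner steps 4 → 8 → 1, so m(5) = 1.
  α_4 = 6: Horner steps 4 → 1 → 0, so m(6) = 0.
  α_5 = 9: Horner steps 4 → 2 → 1, so m(9) = 1.
  α_6 = 2: Horner steps 4 → 7 → 8, so m(2) = 8.
Codeword c = [5, 7, 1, 0, 1, 8] ∈ F_11^6.


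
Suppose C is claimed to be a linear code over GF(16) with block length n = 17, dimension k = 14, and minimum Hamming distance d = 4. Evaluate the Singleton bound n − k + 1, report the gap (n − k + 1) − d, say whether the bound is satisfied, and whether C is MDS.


Singleton RHS = n − k + 1 = 4, slack = 0, bound satisfied, MDS.

Singleton bound: d ≤ n − k + 1.
Here n = 17, k = 14, so n − k + 1 = 4.
Given d = 4, check d ≤ 4: YES.
Slack = (n − k + 1) − d = 0.
The code is MDS (slack = 0).
Description: the claimed parameters are [17, 14, 4]_16; such a code would be MDS (meets Singleton bound).


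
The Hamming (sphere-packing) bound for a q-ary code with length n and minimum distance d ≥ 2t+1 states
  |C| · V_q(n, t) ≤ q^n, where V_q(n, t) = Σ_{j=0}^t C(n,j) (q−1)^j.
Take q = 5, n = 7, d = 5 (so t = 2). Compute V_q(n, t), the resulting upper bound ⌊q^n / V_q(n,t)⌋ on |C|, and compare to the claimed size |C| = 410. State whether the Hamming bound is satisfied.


V_q(n, t) = 365, q^n = 78125, Hamming bound = 214, |C| = 410 > bound (violated).

Step 1: Compute V_q(n, t) = Σ_{j=0}^2 C(n, j) (q−1)^j.
  j = 0: C(7,0)·(4)^0 = 1·1 = 1.
  j = 1: C(7,1)·(4)^1 = 7·4 = 28.
  j = 2: C(7,2)·(4)^2 = 21·16 = 336.
  V_q(n, t) = 1 + 28 + 336 = 365.
Step 2: q^n = 5^7 = 78125.
Step 3: Hamming bound ⌊q^n / V_q(n,t)⌋ = ⌊78125/365⌋ = 214.
Step 4: Compare |C| = 410 to 214: violated.
The claimed |C| lies above the Hamming bound, so no 5-ary code of length 7 with d ≥ 5 can have 410 codewords.


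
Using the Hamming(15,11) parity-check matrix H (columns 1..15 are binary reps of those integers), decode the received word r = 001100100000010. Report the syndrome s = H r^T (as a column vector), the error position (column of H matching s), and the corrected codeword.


s = (1, 1, 1, 0)^T, error position = 14, corrected codeword c = 001100100000000

Compute s = H r^T mod 2 one row at a time:
  s_1 = 0 + 0 + 0 + 0 + 0 + 0 + 1 + 0 = 1 ≡ 1 (mod 2).
  s_2 = 1 + 0 + 0 + 1 + 0 + 0 + 1 + 0 = 3 ≡ 1 (mod 2).
  s_3 = 0 + 1 + 0 + 1 + 0 + 0 + 1 + 0 = 3 ≡ 1 (mod 2).
  s_4 = 0 + 1 + 0 + 1 + 0 + 0 + 0 + 0 = 2 ≡ 0 (mod 2).
s = (1, 1, 1, 0)^T — this equals column 14 of H (binary 1110), so error is at position 14.
Correct: flip bit 14 of r = 001100100000010 to get c = 001100100000000.


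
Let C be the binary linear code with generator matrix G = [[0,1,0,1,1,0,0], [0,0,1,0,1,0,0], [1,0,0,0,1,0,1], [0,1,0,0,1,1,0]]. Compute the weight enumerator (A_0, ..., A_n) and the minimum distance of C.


Weight distribution: A_0 = 1, A_2 = 2, A_3 = 6, A_4 = 3, A_5 = 2, A_6 = 2. Minimum distance d = 2.

Enumerate all 2^4 = 16 messages m ∈ F_2^4.
For each, compute codeword c = mG in F_2^7, then tally its weight.
  m = 0000 → c = 0000000, weight = 0.
  m = 1000 → c = 0101100, weight = 3.
  m = 0100 → c = 0010100, weight = 2.
  m = 1100 → c = 0111000, weight = 3.
  m = 0010 → c = 1000101, weight = 3.
  m = 1010 → c = 1101001, weight = 4.
  m = 0110 → c = 1010001, weight = 3.
  m = 1110 → c = 1111101, weight = 6.
  m = 0001 → c = 0100110, weight = 3.
  m = 1001 → c = 0001010, weight = 2.
  m = 0101 → c = 0110010, weight = 3.
  m = 1101 → c = 0011110, weight = 4.
  m = 0011 → c = 1100011, weight = 4.
  m = 1011 → c = 1001111, weight = 5.
  m = 0111 → c = 1110111, weight = 6.
  m = 1111 → c = 1011011, weight = 5.
Tally weights:
  weight 0: 1 codewords.
  weight 2: 2 codewords.
  weight 3: 6 codewords.
  weight 4: 3 codewords.
  weight 5: 2 codewords.
  weight 6: 2 codewords.
Minimum distance d = smallest w > 0 with A_w > 0 = 2.
Sanity: Σ A_w = 16 = 2^4 = 16 ✓.


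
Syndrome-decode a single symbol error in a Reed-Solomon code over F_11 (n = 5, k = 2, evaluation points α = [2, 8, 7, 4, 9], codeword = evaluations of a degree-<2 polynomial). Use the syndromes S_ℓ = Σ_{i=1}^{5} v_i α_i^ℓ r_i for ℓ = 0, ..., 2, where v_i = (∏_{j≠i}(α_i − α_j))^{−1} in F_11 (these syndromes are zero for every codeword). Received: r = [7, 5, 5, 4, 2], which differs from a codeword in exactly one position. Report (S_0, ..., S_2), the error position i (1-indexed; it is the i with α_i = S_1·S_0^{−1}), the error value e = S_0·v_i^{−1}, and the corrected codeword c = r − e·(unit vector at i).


S = (2, 5, 7), error at position 2, error magnitude e = 7, c = [7, 9, 5, 4, 2].

Step 1: column multipliers v_i = (∏_{j≠i}(α_i − α_j))^{−1} mod 11.
  i = 1 (α = 2): (2−8)(2−7)(2−4)(2−9) = (−6)·(−5)·(−2)·(−7) = 420 ≡ 2, so v_1 = 2^{−1} = 6 (mod 11).
  i = 2 (α = 8): (8−2)(8−7)(8−4)(8−9) = 6·1·4·(−1) = −24 ≡ 9, so v_2 = 9^{−1} = 5 (mod 11).
  i = 3 (α = 7): (7−2)(7−8)(7−4)(7−9) = 5·(−1)·3·(−2) = 30 ≡ 8, so v_3 = 8^{−1} = 7 (mod 11).
  i = 4 (α = 4): (4−2)(4−8)(4−7)(4−9) = 2·(−4)·(−3)·(−5) = −120 ≡ 1, so v_4 = 1^{−1} = 1 (mod 11).
  i = 5 (α = 9): (9−2)(9−8)(9−7)(9−4) = 7·1·2·5 = 70 ≡ 4, so v_5 = 4^{−1} = 3 (mod 11).
  v = [6, 5, 7, 1, 3].
Step 2: syndromes of r = [7, 5, 5, 4, 2] (all sums mod 11).
  S_0 = Σ v_i r_i = 6·7 + 5·5 + 7·5 + 1·4 + 3·2 = 112 ≡ 2.
  S_1 = Σ v_i α_i r_i = 6·2·7 + 5·8·5 + 7·7·5 + 1·4·4 + 3·9·2 = 599 ≡ 5.
  α_i^2 mod 11 = [4, 9, 5, 5, 4].
  S_2 = Σ v_i α_i^2 r_i = 6·4·7 + 5·9·5 + 7·5·5 + 1·5·4 + 3·4·2 = 612 ≡ 7.
  S = (2, 5, 7) ≠ 0, so r is not a codeword (an error is present).
Step 3: locate the error. For a single error e at position i, S_ℓ = v_i·e·α_i^ℓ, so α_err = S_1/S_0.
  S_0^{−1} = 2^{−1} = 6 (mod 11), so α_err = 5·6 = 30 ≡ 8 = α_2. Error position i = 2.
  Consistency check: S_2/S_1 = 7·9 = 63 ≡ 8 = α_err ✓ (single-error assumption holds).
Step 4: error magnitude e = S_0/v_2 = S_0·∏_{j≠2}(α_2 − α_j) = 2·9 = 18 ≡ 7 (mod 11).
Step 5: correct position 2: c_2 = r_2 − e = 5 − 7 ≡ 9 (mod 11). Hence c = [7, 9, 5, 4, 2].
  Check: interpolating c through the α_i gives m(x) = 10 + 4·x (degree < 2) with m(α_i) = c_i for every i, so c is indeed a codeword.


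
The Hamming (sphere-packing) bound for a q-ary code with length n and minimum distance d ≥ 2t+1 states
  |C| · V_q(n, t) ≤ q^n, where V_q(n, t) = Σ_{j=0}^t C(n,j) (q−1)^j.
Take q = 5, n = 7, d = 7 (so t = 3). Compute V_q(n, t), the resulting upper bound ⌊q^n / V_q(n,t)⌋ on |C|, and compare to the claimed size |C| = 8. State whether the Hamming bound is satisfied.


V_q(n, t) = 2605, q^n = 78125, Hamming bound = 29, |C| = 8 ≤ bound (satisfied).

Step 1: Compute V_q(n, t) = Σ_{j=0}^3 C(n, j) (q−1)^j.
  j = 0: C(7,0)·(4)^0 = 1·1 = 1.
  j = 1: C(7,1)·(4)^1 = 7·4 = 28.
  j = 2: C(7,2)·(4)^2 = 21·16 = 336.
  j = 3: C(7,3)·(4)^3 = 35·64 = 2240.
  V_q(n, t) = 1 + 28 + 336 + 2240 = 2605.
Step 2: q^n = 5^7 = 78125.
Step 3: Hamming bound ⌊q^n / V_q(n,t)⌋ = ⌊78125/2605⌋ = 29.
Step 4: Compare |C| = 8 to 29: satisfied.
The claimed |C| lies below the Hamming bound.


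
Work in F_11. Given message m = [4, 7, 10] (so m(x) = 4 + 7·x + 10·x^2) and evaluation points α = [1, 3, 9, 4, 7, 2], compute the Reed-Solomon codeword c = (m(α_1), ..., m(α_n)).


c = [10, 5, 8, 5, 4, 3]

Message polynomial: m(x) = 4 + 7·x + 10·x^2 (mod 11).
For each evaluation point α_i, compute m(α_i) mod 11:
  α_1 = 1: Horner steps 10 → 6 → 10, so m(1) = 10.
  α_2 = 3: Horner steps 10 → 4 → 5, so m(3) = 5.
  α_3 = 9: Horner steps 10 → 9 → 8, so m(9) = 8.
  α_4 = 4: Horner steps 10 → 3 → 5, so m(4) = 5.
  α_5 = 7: Horner steps 10 → 0 → 4, so m(7) = 4.
  α_6 = 2: Horner steps 10 → 5 → 3, so m(2) = 3.
Codeword c = [10, 5, 8, 5, 4, 3] ∈ F_11^6.


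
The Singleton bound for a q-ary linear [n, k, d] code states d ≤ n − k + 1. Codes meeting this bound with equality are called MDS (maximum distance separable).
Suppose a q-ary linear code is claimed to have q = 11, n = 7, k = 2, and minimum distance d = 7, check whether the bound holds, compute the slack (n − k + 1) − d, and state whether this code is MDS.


Singleton RHS = n − k + 1 = 6, slack = -1, bound violated (no such code; not MDS).

Singleton bound: d ≤ n − k + 1.
Here n = 7, k = 2, so n − k + 1 = 6.
Given d = 7, check d ≤ 6: NO.
Slack = (n − k + 1) − d = -1.
The slack is negative: d = 7 exceeds n − k + 1 = 6 by 1, so the Singleton bound is violated and no linear [7, 2, 7]_11 code can exist. In particular it is not MDS (MDS requires d = n − k + 1 exactly).
Description: the claimed parameters are [7, 2, 7]_11; such a code would be impossible (violates the Singleton bound).


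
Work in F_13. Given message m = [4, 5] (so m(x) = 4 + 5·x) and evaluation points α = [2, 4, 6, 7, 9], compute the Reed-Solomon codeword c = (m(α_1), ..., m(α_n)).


c = [1, 11, 8, 0, 10]

Message polynomial: m(x) = 4 + 5·x (mod 13).
For each evaluation point α_i, compute m(α_i) mod 13:
  α_1 = 2: Horner steps 5 → 1, so m(2) = 1.
  α_2 = 4: Horner steps 5 → 11, so m(4) = 11.
  α_3 = 6: Horner steps 5 → 8, so m(6) = 8.
  α_4 = 7: Horner steps 5 → 0, so m(7) = 0.
  α_5 = 9: Horner steps 5 → 10, so m(9) = 10.
Codeword c = [1, 11, 8, 0, 10] ∈ F_13^5.


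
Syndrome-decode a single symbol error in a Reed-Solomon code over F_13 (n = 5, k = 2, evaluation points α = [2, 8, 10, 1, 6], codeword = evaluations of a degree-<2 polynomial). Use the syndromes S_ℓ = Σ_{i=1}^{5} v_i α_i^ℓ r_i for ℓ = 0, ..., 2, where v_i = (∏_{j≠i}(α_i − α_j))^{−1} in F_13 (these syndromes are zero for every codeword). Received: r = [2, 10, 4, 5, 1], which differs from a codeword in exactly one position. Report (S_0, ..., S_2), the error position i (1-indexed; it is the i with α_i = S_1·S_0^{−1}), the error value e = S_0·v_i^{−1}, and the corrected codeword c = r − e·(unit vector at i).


S = (6, 10, 8), error at position 5, error magnitude e = 11, c = [2, 10, 4, 5, 3].

Step 1: column multipliers v_i = (∏_{j≠i}(α_i − α_j))^{−1} mod 13.
  i = 1 (α = 2): (2−8)(2−10)(2−1)(2−6) = (−6)·(−8)·1·(−4) = −192 ≡ 3, so v_1 = 3^{−1} = 9 (mod 13).
  i = 2 (α = 8): (8−2)(8−10)(8−1)(8−6) = 6·(−2)·7·2 = −168 ≡ 1, so v_2 = 1^{−1} = 1 (mod 13).
  i = 3 (α = 10): (10−2)(10−8)(10−1)(10−6) = 8·2·9·4 = 576 ≡ 4, so v_3 = 4^{−1} = 10 (mod 13).
  i = 4 (α = 1): (1−2)(1−8)(1−10)(1−6) = (−1)·(−7)·(−9)·(−5) = 315 ≡ 3, so v_4 = 3^{−1} = 9 (mod 13).
  i = 5 (α = 6): (6−2)(6−8)(6−10)(6−1) = 4·(−2)·(−4)·5 = 160 ≡ 4, so v_5 = 4^{−1} = 10 (mod 13).
  v = [9, 1, 10, 9, 10].
Step 2: syndromes of r = [2, 10, 4, 5, 1] (all sums mod 13).
  S_0 = Σ v_i r_i = 9·2 + 1·10 + 10·4 + 9·5 + 10·1 = 123 ≡ 6.
  S_1 = Σ v_i α_i r_i = 9·2·2 + 1·8·10 + 10·10·4 + 9·1·5 + 10·6·1 = 621 ≡ 10.
  α_i^2 mod 13 = [4, 12, 9, 1, 10].
  S_2 = Σ v_i α_i^2 r_i = 9·4·2 + 1·12·10 + 10·9·4 + 9·1·5 + 10·10·1 = 697 ≡ 8.
  S = (6, 10, 8) ≠ 0, so r is not a codeword (an error is present).
Step 3: locate the error. For a single error e at position i, S_ℓ = v_i·e·α_i^ℓ, so α_err = S_1/S_0.
  S_0^{−1} = 6^{−1} = 11 (mod 13), so α_err = 10·11 = 110 ≡ 6 = α_5. Error position i = 5.
  Consistency check: S_2/S_1 = 8·4 = 32 ≡ 6 = α_err ✓ (single-error assumption holds).
Step 4: error magnitude e = S_0/v_5 = S_0·∏_{j≠5}(α_5 − α_j) = 6·4 = 24 ≡ 11 (mod 13).
Step 5: correct position 5: c_5 = r_5 − e = 1 − 11 ≡ 3 (mod 13). Hence c = [2, 10, 4, 5, 3].
  Check: interpolating c through the α_i gives m(x) = 8 + 10·x (degree < 2) with m(α_i) = c_i for every i, so c is indeed a codeword.


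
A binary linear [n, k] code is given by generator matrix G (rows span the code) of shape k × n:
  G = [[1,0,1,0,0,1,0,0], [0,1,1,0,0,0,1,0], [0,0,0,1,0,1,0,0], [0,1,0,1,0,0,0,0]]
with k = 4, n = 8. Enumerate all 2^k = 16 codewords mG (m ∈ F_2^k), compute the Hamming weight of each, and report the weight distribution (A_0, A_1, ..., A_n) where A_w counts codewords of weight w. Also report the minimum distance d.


Weight distribution: A_0 = 1, A_2 = 4, A_3 = 6, A_4 = 3, A_5 = 2. Minimum distance d = 2.

Enumerate all 2^4 = 16 messages m ∈ F_2^4.
For each, compute codeword c = mG in F_2^8, then tally its weight.
  m = 0000 → c = 00000000, weight = 0.
  m = 1000 → c = 10100100, weight = 3.
  m = 0100 → c = 01100010, weight = 3.
  m = 1100 → c = 11000110, weight = 4.
  m = 0010 → c = 00010100, weight = 2.
  m = 1010 → c = 10110000, weight = 3.
  m = 0110 → c = 01110110, weight = 5.
  m = 1110 → c = 11010010, weight = 4.
  m = 0001 → c = 01010000, weight = 2.
  m = 1001 → c = 11110100, weight = 5.
  m = 0101 → c = 00110010, weight = 3.
  m = 1101 → c = 10010110, weight = 4.
  m = 0011 → c = 01000100, weight = 2.
  m = 1011 → c = 11100000, weight = 3.
  m = 0111 → c = 00100110, weight = 3.
  m = 1111 → c = 10000010, weight = 2.
Tally weights:
  weight 0: 1 codewords.
  weight 2: 4 codewords.
  weight 3: 6 codewords.
  weight 4: 3 codewords.
  weight 5: 2 codewords.
Minimum distance d = smallest w > 0 with A_w > 0 = 2.
Sanity: Σ A_w = 16 = 2^4 = 16 ✓.


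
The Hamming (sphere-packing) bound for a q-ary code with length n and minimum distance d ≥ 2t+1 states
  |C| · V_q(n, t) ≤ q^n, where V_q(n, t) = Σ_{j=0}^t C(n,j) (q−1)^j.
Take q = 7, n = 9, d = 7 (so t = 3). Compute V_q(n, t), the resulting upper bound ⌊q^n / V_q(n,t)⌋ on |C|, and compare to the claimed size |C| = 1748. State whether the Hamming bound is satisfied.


V_q(n, t) = 19495, q^n = 40353607, Hamming bound = 2069, |C| = 1748 ≤ bound (satisfied).

Step 1: Compute V_q(n, t) = Σ_{j=0}^3 C(n, j) (q−1)^j.
  j = 0: C(9,0)·(6)^0 = 1·1 = 1.
  j = 1: C(9,1)·(6)^1 = 9·6 = 54.
  j = 2: C(9,2)·(6)^2 = 36·36 = 1296.
  j = 3: C(9,3)·(6)^3 = 84·216 = 18144.
  V_q(n, t) = 1 + 54 + 1296 + 18144 = 19495.
Step 2: q^n = 7^9 = 40353607.
Step 3: Hamming bound ⌊q^n / V_q(n,t)⌋ = ⌊40353607/19495⌋ = 2069.
Step 4: Compare |C| = 1748 to 2069: satisfied.
The claimed |C| lies below the Hamming bound.


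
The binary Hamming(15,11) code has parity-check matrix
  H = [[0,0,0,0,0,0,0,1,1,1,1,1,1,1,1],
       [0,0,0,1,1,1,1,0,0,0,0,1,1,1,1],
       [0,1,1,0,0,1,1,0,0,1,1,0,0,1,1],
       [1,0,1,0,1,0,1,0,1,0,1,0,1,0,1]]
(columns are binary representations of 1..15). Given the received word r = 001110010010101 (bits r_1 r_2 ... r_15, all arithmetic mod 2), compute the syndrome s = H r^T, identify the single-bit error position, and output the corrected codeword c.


s = (0, 0, 1, 1)^T, error position = 3, corrected codeword c = 000110010010101

Compute s = H r^T mod 2 one row at a time:
  s_1 = 1 + 0 + 0 + 1 + 0 + 1 + 0 + 1 = 4 ≡ 0 (mod 2).
  s_2 = 1 + 1 + 0 + 0 + 0 + 1 + 0 + 1 = 4 ≡ 0 (mod 2).
  s_3 = 0 + 1 + 0 + 0 + 0 + 1 + 0 + 1 = 3 ≡ 1 (mod 2).
  s_4 = 0 + 1 + 1 + 0 + 0 + 1 + 1 + 1 = 5 ≡ 1 (mod 2).
s = (0, 0, 1, 1)^T — this equals column 3 of H (binary 0011), so error is at position 3.
Correct: flip bit 3 of r = 001110010010101 to get c = 000110010010101.
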